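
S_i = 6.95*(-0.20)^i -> [6.95, -1.39, 0.28, -0.06, 0.01]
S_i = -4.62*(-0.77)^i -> [-4.62, 3.56, -2.74, 2.11, -1.62]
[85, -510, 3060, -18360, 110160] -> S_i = 85*-6^i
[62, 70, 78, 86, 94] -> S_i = 62 + 8*i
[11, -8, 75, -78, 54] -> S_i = Random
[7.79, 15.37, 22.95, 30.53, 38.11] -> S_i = 7.79 + 7.58*i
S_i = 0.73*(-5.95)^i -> [0.73, -4.34, 25.84, -153.77, 914.94]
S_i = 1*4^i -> [1, 4, 16, 64, 256]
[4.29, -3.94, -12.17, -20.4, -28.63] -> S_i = 4.29 + -8.23*i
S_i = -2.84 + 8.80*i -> [-2.84, 5.96, 14.76, 23.56, 32.36]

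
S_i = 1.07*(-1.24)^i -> [1.07, -1.33, 1.65, -2.04, 2.53]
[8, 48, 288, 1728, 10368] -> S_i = 8*6^i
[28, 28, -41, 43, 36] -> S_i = Random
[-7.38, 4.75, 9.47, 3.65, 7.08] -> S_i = Random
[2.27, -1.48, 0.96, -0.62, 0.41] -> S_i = 2.27*(-0.65)^i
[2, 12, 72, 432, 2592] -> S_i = 2*6^i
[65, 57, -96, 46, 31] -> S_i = Random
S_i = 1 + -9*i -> [1, -8, -17, -26, -35]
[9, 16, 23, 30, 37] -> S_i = 9 + 7*i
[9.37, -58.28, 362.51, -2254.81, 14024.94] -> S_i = 9.37*(-6.22)^i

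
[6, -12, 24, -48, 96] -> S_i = 6*-2^i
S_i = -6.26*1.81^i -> [-6.26, -11.33, -20.51, -37.12, -67.19]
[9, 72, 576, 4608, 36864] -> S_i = 9*8^i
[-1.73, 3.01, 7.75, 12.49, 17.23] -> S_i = -1.73 + 4.74*i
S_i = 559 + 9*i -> [559, 568, 577, 586, 595]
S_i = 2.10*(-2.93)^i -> [2.1, -6.15, 18.03, -52.82, 154.77]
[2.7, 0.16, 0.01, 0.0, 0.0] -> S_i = 2.70*0.06^i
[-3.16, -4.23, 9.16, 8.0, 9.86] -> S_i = Random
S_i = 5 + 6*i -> [5, 11, 17, 23, 29]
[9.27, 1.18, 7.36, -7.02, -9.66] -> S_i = Random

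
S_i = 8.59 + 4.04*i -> [8.59, 12.63, 16.67, 20.71, 24.75]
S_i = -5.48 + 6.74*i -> [-5.48, 1.26, 8.0, 14.74, 21.48]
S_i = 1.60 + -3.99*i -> [1.6, -2.39, -6.38, -10.37, -14.36]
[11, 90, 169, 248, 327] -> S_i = 11 + 79*i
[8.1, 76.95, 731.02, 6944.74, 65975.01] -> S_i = 8.10*9.50^i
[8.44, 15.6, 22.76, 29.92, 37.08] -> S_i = 8.44 + 7.16*i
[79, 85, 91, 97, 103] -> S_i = 79 + 6*i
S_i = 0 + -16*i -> [0, -16, -32, -48, -64]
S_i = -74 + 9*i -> [-74, -65, -56, -47, -38]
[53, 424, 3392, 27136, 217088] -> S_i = 53*8^i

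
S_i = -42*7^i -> [-42, -294, -2058, -14406, -100842]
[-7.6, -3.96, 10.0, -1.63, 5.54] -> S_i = Random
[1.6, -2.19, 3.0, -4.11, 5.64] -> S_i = 1.60*(-1.37)^i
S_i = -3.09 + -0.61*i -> [-3.09, -3.7, -4.31, -4.92, -5.53]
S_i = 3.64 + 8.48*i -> [3.64, 12.12, 20.6, 29.08, 37.56]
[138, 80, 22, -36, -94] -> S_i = 138 + -58*i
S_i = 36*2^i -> [36, 72, 144, 288, 576]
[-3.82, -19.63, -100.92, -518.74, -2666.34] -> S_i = -3.82*5.14^i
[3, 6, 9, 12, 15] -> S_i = 3 + 3*i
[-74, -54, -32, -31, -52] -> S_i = Random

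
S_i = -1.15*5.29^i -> [-1.15, -6.08, -32.18, -170.24, -900.58]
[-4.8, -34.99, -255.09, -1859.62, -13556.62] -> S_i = -4.80*7.29^i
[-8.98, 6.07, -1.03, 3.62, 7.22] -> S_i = Random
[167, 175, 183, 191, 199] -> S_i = 167 + 8*i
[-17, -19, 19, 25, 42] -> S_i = Random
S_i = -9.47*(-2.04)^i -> [-9.47, 19.32, -39.41, 80.4, -164.01]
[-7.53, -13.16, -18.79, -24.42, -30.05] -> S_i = -7.53 + -5.63*i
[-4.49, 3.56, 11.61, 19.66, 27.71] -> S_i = -4.49 + 8.05*i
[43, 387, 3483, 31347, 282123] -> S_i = 43*9^i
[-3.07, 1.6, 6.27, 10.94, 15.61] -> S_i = -3.07 + 4.67*i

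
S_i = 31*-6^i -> [31, -186, 1116, -6696, 40176]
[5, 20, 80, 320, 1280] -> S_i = 5*4^i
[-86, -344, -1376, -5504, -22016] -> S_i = -86*4^i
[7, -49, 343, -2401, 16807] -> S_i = 7*-7^i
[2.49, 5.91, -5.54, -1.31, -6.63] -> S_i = Random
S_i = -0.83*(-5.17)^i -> [-0.83, 4.29, -22.18, 114.7, -592.98]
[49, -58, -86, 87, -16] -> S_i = Random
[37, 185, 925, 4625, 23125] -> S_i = 37*5^i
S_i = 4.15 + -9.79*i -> [4.15, -5.64, -15.43, -25.22, -35.01]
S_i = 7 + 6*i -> [7, 13, 19, 25, 31]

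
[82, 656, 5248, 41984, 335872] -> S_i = 82*8^i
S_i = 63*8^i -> [63, 504, 4032, 32256, 258048]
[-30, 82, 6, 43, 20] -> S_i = Random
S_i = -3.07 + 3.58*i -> [-3.07, 0.51, 4.09, 7.67, 11.25]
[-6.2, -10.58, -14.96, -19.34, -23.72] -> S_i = -6.20 + -4.38*i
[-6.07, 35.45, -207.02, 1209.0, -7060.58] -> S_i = -6.07*(-5.84)^i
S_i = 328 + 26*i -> [328, 354, 380, 406, 432]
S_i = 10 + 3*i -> [10, 13, 16, 19, 22]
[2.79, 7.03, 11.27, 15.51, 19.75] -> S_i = 2.79 + 4.24*i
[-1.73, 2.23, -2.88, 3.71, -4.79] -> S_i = -1.73*(-1.29)^i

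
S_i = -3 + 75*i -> [-3, 72, 147, 222, 297]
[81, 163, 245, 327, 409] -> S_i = 81 + 82*i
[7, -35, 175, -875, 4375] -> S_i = 7*-5^i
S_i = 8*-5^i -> [8, -40, 200, -1000, 5000]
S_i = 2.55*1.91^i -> [2.55, 4.87, 9.3, 17.77, 33.94]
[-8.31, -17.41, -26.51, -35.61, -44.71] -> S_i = -8.31 + -9.10*i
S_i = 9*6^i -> [9, 54, 324, 1944, 11664]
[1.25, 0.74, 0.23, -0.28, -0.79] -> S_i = 1.25 + -0.51*i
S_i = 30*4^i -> [30, 120, 480, 1920, 7680]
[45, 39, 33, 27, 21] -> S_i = 45 + -6*i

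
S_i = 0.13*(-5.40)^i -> [0.13, -0.7, 3.79, -20.47, 110.54]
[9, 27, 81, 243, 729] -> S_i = 9*3^i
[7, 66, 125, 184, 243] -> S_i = 7 + 59*i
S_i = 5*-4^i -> [5, -20, 80, -320, 1280]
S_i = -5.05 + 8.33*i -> [-5.05, 3.28, 11.61, 19.94, 28.27]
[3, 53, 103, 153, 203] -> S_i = 3 + 50*i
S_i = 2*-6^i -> [2, -12, 72, -432, 2592]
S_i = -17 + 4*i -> [-17, -13, -9, -5, -1]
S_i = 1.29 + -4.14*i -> [1.29, -2.85, -6.99, -11.13, -15.27]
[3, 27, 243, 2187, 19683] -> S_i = 3*9^i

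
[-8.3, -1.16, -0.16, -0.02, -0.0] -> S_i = -8.30*0.14^i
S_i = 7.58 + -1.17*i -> [7.58, 6.41, 5.24, 4.07, 2.9]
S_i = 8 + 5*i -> [8, 13, 18, 23, 28]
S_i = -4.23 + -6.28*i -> [-4.23, -10.51, -16.79, -23.07, -29.35]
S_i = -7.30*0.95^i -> [-7.3, -6.94, -6.59, -6.26, -5.95]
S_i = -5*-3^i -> [-5, 15, -45, 135, -405]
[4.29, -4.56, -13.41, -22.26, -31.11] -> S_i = 4.29 + -8.85*i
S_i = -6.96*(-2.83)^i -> [-6.96, 19.7, -55.74, 157.75, -446.43]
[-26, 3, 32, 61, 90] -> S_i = -26 + 29*i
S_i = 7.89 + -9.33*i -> [7.89, -1.44, -10.77, -20.1, -29.43]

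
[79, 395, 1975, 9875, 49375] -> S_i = 79*5^i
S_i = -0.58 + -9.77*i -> [-0.58, -10.35, -20.12, -29.89, -39.66]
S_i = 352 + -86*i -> [352, 266, 180, 94, 8]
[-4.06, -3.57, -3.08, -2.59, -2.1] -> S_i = -4.06 + 0.49*i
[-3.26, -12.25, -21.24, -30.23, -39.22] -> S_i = -3.26 + -8.99*i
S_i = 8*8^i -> [8, 64, 512, 4096, 32768]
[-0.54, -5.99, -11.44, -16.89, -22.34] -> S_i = -0.54 + -5.45*i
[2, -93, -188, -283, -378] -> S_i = 2 + -95*i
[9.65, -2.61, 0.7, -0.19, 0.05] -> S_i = 9.65*(-0.27)^i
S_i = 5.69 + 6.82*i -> [5.69, 12.51, 19.33, 26.15, 32.97]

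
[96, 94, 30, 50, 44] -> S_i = Random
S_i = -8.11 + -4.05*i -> [-8.11, -12.16, -16.21, -20.26, -24.31]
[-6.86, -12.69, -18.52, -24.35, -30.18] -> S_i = -6.86 + -5.83*i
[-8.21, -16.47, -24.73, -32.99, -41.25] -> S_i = -8.21 + -8.26*i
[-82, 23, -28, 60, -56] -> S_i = Random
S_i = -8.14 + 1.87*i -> [-8.14, -6.27, -4.4, -2.53, -0.66]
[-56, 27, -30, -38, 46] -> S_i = Random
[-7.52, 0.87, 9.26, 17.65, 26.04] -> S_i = -7.52 + 8.39*i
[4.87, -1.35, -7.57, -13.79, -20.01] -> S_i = 4.87 + -6.22*i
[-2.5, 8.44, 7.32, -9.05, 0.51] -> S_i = Random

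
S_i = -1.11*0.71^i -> [-1.11, -0.79, -0.56, -0.4, -0.28]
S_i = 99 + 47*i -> [99, 146, 193, 240, 287]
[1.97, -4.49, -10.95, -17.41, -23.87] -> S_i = 1.97 + -6.46*i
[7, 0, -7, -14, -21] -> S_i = 7 + -7*i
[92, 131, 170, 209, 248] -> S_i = 92 + 39*i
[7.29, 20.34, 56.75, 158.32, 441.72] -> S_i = 7.29*2.79^i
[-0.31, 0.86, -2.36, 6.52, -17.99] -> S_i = -0.31*(-2.76)^i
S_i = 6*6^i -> [6, 36, 216, 1296, 7776]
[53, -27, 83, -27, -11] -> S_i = Random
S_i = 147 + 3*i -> [147, 150, 153, 156, 159]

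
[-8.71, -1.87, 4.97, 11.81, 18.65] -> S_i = -8.71 + 6.84*i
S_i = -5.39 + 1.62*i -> [-5.39, -3.77, -2.15, -0.53, 1.09]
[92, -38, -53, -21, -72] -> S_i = Random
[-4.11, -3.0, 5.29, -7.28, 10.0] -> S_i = Random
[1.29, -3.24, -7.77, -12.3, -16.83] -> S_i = 1.29 + -4.53*i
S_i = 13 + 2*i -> [13, 15, 17, 19, 21]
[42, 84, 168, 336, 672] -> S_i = 42*2^i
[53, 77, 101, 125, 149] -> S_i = 53 + 24*i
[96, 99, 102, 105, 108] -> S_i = 96 + 3*i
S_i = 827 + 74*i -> [827, 901, 975, 1049, 1123]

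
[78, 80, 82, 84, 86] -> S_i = 78 + 2*i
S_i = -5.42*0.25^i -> [-5.42, -1.36, -0.34, -0.08, -0.02]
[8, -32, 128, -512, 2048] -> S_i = 8*-4^i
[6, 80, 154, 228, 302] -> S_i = 6 + 74*i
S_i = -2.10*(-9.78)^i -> [-2.1, 20.54, -200.86, 1964.43, -19212.09]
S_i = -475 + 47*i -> [-475, -428, -381, -334, -287]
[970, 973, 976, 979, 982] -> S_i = 970 + 3*i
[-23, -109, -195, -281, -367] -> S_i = -23 + -86*i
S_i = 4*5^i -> [4, 20, 100, 500, 2500]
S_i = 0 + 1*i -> [0, 1, 2, 3, 4]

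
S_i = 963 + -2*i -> [963, 961, 959, 957, 955]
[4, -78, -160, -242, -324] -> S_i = 4 + -82*i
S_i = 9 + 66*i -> [9, 75, 141, 207, 273]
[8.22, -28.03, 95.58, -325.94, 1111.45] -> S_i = 8.22*(-3.41)^i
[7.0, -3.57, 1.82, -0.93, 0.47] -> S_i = 7.00*(-0.51)^i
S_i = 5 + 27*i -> [5, 32, 59, 86, 113]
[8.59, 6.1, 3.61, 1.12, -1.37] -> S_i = 8.59 + -2.49*i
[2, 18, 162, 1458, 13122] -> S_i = 2*9^i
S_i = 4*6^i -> [4, 24, 144, 864, 5184]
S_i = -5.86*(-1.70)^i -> [-5.86, 9.96, -16.94, 28.79, -48.94]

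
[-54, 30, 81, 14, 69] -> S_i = Random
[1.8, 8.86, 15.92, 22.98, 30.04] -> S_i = 1.80 + 7.06*i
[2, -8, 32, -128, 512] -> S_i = 2*-4^i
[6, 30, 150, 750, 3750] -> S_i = 6*5^i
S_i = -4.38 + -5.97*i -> [-4.38, -10.35, -16.32, -22.29, -28.26]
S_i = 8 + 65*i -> [8, 73, 138, 203, 268]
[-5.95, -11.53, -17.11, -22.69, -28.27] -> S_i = -5.95 + -5.58*i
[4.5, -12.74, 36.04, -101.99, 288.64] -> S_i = 4.50*(-2.83)^i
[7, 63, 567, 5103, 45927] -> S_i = 7*9^i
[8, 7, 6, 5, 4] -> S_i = 8 + -1*i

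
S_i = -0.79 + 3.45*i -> [-0.79, 2.66, 6.11, 9.56, 13.01]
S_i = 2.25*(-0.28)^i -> [2.25, -0.63, 0.18, -0.05, 0.01]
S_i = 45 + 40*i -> [45, 85, 125, 165, 205]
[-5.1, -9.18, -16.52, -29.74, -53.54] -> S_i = -5.10*1.80^i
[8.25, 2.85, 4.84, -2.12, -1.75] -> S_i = Random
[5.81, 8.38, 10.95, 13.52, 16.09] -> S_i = 5.81 + 2.57*i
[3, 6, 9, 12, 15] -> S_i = 3 + 3*i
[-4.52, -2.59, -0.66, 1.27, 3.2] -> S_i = -4.52 + 1.93*i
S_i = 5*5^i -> [5, 25, 125, 625, 3125]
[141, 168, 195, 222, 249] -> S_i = 141 + 27*i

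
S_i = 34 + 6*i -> [34, 40, 46, 52, 58]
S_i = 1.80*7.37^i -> [1.8, 13.27, 97.77, 720.57, 5310.59]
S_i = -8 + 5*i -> [-8, -3, 2, 7, 12]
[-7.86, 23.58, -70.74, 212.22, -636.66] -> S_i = -7.86*(-3.00)^i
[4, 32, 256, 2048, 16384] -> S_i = 4*8^i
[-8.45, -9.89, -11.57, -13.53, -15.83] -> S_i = -8.45*1.17^i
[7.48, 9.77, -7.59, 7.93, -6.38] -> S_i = Random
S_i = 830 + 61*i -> [830, 891, 952, 1013, 1074]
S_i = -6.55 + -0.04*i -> [-6.55, -6.59, -6.63, -6.67, -6.71]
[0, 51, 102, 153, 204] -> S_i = 0 + 51*i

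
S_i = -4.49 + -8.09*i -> [-4.49, -12.58, -20.67, -28.76, -36.85]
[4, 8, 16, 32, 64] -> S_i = 4*2^i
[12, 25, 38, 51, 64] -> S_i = 12 + 13*i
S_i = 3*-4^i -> [3, -12, 48, -192, 768]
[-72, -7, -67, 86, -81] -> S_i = Random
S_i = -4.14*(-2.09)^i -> [-4.14, 8.65, -18.08, 37.8, -78.99]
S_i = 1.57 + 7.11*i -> [1.57, 8.68, 15.79, 22.9, 30.01]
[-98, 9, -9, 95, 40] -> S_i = Random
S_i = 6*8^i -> [6, 48, 384, 3072, 24576]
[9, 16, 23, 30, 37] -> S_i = 9 + 7*i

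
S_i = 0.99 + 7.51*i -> [0.99, 8.5, 16.01, 23.52, 31.03]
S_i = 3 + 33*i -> [3, 36, 69, 102, 135]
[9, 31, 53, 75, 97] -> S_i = 9 + 22*i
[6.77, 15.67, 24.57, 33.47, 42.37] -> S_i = 6.77 + 8.90*i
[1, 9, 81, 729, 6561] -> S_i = 1*9^i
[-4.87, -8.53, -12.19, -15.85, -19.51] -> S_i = -4.87 + -3.66*i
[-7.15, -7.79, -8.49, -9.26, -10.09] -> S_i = -7.15*1.09^i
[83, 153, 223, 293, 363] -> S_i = 83 + 70*i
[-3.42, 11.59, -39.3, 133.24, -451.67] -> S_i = -3.42*(-3.39)^i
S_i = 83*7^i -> [83, 581, 4067, 28469, 199283]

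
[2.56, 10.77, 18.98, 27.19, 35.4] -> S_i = 2.56 + 8.21*i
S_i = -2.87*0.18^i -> [-2.87, -0.52, -0.09, -0.02, -0.0]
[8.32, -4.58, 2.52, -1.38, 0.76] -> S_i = 8.32*(-0.55)^i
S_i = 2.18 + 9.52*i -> [2.18, 11.7, 21.22, 30.74, 40.26]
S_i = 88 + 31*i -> [88, 119, 150, 181, 212]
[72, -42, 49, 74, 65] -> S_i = Random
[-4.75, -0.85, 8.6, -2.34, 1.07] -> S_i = Random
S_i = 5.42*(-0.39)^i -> [5.42, -2.11, 0.82, -0.32, 0.13]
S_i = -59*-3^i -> [-59, 177, -531, 1593, -4779]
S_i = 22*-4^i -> [22, -88, 352, -1408, 5632]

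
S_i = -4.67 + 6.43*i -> [-4.67, 1.76, 8.19, 14.62, 21.05]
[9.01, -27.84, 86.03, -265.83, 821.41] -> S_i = 9.01*(-3.09)^i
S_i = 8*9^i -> [8, 72, 648, 5832, 52488]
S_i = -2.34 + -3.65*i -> [-2.34, -5.99, -9.64, -13.29, -16.94]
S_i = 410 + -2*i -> [410, 408, 406, 404, 402]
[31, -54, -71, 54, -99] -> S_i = Random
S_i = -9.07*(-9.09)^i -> [-9.07, 82.45, -749.44, 6812.38, -61924.54]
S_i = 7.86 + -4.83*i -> [7.86, 3.03, -1.8, -6.63, -11.46]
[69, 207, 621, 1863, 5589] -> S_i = 69*3^i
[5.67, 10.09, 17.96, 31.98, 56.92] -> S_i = 5.67*1.78^i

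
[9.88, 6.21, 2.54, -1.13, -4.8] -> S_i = 9.88 + -3.67*i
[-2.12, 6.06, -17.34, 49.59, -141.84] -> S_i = -2.12*(-2.86)^i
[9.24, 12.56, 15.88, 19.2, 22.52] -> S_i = 9.24 + 3.32*i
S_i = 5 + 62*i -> [5, 67, 129, 191, 253]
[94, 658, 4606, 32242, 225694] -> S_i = 94*7^i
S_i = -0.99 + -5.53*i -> [-0.99, -6.52, -12.05, -17.58, -23.11]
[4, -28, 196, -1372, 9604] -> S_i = 4*-7^i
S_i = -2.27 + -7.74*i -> [-2.27, -10.01, -17.75, -25.49, -33.23]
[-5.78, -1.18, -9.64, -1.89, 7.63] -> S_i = Random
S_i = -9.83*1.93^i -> [-9.83, -18.97, -36.62, -70.67, -136.39]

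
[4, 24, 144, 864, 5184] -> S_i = 4*6^i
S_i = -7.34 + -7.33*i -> [-7.34, -14.67, -22.0, -29.33, -36.66]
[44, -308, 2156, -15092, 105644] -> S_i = 44*-7^i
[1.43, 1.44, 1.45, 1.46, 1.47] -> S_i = 1.43 + 0.01*i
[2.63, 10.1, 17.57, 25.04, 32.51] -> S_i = 2.63 + 7.47*i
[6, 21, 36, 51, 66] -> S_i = 6 + 15*i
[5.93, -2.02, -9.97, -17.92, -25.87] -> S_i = 5.93 + -7.95*i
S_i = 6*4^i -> [6, 24, 96, 384, 1536]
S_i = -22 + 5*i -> [-22, -17, -12, -7, -2]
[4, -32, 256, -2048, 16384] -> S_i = 4*-8^i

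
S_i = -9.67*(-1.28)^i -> [-9.67, 12.38, -15.84, 20.28, -25.96]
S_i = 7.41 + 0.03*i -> [7.41, 7.44, 7.47, 7.5, 7.53]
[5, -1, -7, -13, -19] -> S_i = 5 + -6*i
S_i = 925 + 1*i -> [925, 926, 927, 928, 929]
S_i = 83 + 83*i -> [83, 166, 249, 332, 415]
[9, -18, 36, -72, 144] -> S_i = 9*-2^i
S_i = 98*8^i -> [98, 784, 6272, 50176, 401408]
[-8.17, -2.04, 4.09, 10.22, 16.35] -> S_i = -8.17 + 6.13*i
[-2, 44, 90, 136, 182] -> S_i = -2 + 46*i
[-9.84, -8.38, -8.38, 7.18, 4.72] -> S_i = Random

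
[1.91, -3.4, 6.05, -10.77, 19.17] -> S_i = 1.91*(-1.78)^i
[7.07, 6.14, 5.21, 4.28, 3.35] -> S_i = 7.07 + -0.93*i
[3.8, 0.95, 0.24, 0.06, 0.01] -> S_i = 3.80*0.25^i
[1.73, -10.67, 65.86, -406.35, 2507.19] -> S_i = 1.73*(-6.17)^i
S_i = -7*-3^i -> [-7, 21, -63, 189, -567]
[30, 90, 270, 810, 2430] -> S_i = 30*3^i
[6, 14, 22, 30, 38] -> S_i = 6 + 8*i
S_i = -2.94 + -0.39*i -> [-2.94, -3.33, -3.72, -4.11, -4.5]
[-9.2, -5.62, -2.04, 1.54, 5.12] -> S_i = -9.20 + 3.58*i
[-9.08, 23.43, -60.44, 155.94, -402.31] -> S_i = -9.08*(-2.58)^i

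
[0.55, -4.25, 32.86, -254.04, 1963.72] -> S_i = 0.55*(-7.73)^i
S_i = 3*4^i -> [3, 12, 48, 192, 768]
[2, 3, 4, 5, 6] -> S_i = 2 + 1*i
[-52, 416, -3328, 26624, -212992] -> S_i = -52*-8^i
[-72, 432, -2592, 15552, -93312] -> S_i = -72*-6^i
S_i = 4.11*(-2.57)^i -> [4.11, -10.56, 27.15, -69.77, 179.3]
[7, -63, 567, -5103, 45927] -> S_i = 7*-9^i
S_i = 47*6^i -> [47, 282, 1692, 10152, 60912]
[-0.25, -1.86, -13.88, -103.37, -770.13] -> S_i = -0.25*7.45^i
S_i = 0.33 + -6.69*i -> [0.33, -6.36, -13.05, -19.74, -26.43]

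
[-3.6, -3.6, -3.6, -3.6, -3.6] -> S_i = -3.60*1.00^i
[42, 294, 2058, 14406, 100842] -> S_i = 42*7^i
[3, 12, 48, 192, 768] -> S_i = 3*4^i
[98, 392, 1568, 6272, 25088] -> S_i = 98*4^i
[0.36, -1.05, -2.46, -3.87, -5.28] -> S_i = 0.36 + -1.41*i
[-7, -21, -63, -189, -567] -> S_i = -7*3^i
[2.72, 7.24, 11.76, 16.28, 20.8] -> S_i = 2.72 + 4.52*i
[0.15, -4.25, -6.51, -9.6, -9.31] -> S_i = Random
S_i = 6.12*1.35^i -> [6.12, 8.26, 11.15, 15.06, 20.33]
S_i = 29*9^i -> [29, 261, 2349, 21141, 190269]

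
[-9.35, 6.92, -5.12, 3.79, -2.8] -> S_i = -9.35*(-0.74)^i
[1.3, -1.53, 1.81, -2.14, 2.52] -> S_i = 1.30*(-1.18)^i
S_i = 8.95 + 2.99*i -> [8.95, 11.94, 14.93, 17.92, 20.91]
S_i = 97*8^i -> [97, 776, 6208, 49664, 397312]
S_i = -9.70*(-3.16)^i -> [-9.7, 30.65, -96.86, 306.08, -967.21]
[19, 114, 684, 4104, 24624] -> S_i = 19*6^i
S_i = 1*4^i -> [1, 4, 16, 64, 256]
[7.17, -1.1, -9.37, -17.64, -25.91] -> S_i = 7.17 + -8.27*i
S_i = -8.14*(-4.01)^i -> [-8.14, 32.64, -130.89, 524.88, -2104.76]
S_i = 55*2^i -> [55, 110, 220, 440, 880]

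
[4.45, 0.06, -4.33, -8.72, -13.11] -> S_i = 4.45 + -4.39*i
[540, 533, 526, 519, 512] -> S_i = 540 + -7*i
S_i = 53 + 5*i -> [53, 58, 63, 68, 73]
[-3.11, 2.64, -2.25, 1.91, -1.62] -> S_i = -3.11*(-0.85)^i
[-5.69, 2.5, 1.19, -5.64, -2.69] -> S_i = Random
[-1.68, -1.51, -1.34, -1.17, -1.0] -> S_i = -1.68 + 0.17*i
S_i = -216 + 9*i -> [-216, -207, -198, -189, -180]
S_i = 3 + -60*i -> [3, -57, -117, -177, -237]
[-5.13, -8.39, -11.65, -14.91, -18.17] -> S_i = -5.13 + -3.26*i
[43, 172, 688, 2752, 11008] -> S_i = 43*4^i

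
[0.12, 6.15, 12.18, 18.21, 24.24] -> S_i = 0.12 + 6.03*i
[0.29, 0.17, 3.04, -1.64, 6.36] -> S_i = Random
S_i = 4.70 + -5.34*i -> [4.7, -0.64, -5.98, -11.32, -16.66]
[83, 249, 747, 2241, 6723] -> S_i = 83*3^i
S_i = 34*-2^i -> [34, -68, 136, -272, 544]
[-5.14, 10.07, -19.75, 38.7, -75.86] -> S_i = -5.14*(-1.96)^i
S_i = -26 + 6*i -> [-26, -20, -14, -8, -2]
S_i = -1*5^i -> [-1, -5, -25, -125, -625]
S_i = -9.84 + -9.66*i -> [-9.84, -19.5, -29.16, -38.82, -48.48]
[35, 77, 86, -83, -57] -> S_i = Random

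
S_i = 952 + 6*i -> [952, 958, 964, 970, 976]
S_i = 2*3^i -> [2, 6, 18, 54, 162]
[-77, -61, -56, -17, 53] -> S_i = Random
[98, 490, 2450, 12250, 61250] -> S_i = 98*5^i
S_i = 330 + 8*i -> [330, 338, 346, 354, 362]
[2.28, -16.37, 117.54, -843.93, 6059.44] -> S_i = 2.28*(-7.18)^i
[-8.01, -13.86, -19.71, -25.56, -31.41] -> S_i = -8.01 + -5.85*i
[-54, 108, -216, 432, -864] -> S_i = -54*-2^i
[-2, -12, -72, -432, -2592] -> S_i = -2*6^i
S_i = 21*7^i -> [21, 147, 1029, 7203, 50421]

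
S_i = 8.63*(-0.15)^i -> [8.63, -1.29, 0.19, -0.03, 0.0]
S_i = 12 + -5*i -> [12, 7, 2, -3, -8]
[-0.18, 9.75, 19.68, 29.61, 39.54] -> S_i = -0.18 + 9.93*i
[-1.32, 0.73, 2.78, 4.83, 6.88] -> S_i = -1.32 + 2.05*i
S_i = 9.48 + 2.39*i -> [9.48, 11.87, 14.26, 16.65, 19.04]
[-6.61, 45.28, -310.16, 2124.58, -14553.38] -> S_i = -6.61*(-6.85)^i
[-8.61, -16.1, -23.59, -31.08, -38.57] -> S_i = -8.61 + -7.49*i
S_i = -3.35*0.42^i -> [-3.35, -1.41, -0.59, -0.25, -0.1]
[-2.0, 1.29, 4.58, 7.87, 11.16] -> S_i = -2.00 + 3.29*i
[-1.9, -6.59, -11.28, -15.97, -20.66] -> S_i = -1.90 + -4.69*i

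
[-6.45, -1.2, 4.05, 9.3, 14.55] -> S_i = -6.45 + 5.25*i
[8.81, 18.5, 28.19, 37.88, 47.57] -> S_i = 8.81 + 9.69*i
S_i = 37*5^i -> [37, 185, 925, 4625, 23125]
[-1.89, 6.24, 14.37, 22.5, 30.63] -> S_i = -1.89 + 8.13*i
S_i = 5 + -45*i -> [5, -40, -85, -130, -175]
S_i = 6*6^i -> [6, 36, 216, 1296, 7776]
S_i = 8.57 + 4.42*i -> [8.57, 12.99, 17.41, 21.83, 26.25]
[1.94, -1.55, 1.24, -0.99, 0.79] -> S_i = 1.94*(-0.80)^i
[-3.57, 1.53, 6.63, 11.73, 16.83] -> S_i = -3.57 + 5.10*i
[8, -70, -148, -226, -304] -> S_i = 8 + -78*i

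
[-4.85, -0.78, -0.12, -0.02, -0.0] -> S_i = -4.85*0.16^i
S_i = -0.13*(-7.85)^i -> [-0.13, 1.02, -8.01, 62.89, -493.65]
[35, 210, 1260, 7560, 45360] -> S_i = 35*6^i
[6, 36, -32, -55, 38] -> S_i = Random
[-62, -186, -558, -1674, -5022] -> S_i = -62*3^i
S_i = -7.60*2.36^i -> [-7.6, -17.94, -42.33, -99.9, -235.76]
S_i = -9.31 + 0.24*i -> [-9.31, -9.07, -8.83, -8.59, -8.35]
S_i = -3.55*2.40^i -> [-3.55, -8.52, -20.45, -49.08, -117.78]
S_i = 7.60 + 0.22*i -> [7.6, 7.82, 8.04, 8.26, 8.48]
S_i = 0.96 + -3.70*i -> [0.96, -2.74, -6.44, -10.14, -13.84]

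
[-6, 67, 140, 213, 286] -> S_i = -6 + 73*i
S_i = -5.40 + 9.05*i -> [-5.4, 3.65, 12.7, 21.75, 30.8]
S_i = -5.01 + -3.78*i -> [-5.01, -8.79, -12.57, -16.35, -20.13]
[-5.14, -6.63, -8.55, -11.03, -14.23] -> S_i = -5.14*1.29^i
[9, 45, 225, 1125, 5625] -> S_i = 9*5^i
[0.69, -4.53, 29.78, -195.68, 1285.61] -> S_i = 0.69*(-6.57)^i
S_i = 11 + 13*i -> [11, 24, 37, 50, 63]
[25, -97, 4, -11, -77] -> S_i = Random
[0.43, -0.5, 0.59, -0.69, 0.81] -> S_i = 0.43*(-1.17)^i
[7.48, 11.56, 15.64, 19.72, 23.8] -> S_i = 7.48 + 4.08*i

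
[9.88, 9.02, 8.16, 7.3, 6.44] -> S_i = 9.88 + -0.86*i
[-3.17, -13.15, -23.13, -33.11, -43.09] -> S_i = -3.17 + -9.98*i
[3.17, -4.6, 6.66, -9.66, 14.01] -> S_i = 3.17*(-1.45)^i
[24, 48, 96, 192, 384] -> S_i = 24*2^i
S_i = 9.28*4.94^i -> [9.28, 45.84, 226.47, 1118.74, 5526.57]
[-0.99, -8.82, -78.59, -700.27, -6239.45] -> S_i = -0.99*8.91^i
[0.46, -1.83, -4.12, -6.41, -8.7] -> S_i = 0.46 + -2.29*i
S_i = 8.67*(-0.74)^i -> [8.67, -6.42, 4.75, -3.51, 2.6]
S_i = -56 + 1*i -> [-56, -55, -54, -53, -52]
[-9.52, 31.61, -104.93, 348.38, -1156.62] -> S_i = -9.52*(-3.32)^i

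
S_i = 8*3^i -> [8, 24, 72, 216, 648]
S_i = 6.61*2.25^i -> [6.61, 14.87, 33.46, 75.29, 169.41]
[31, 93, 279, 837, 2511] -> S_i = 31*3^i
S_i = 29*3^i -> [29, 87, 261, 783, 2349]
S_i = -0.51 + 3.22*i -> [-0.51, 2.71, 5.93, 9.15, 12.37]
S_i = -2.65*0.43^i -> [-2.65, -1.14, -0.49, -0.21, -0.09]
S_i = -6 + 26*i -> [-6, 20, 46, 72, 98]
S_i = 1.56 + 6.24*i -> [1.56, 7.8, 14.04, 20.28, 26.52]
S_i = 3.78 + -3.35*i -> [3.78, 0.43, -2.92, -6.27, -9.62]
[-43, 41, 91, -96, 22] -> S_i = Random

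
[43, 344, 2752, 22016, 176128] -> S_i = 43*8^i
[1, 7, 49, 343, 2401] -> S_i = 1*7^i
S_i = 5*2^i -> [5, 10, 20, 40, 80]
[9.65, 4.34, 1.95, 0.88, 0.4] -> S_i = 9.65*0.45^i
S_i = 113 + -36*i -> [113, 77, 41, 5, -31]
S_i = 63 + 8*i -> [63, 71, 79, 87, 95]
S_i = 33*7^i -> [33, 231, 1617, 11319, 79233]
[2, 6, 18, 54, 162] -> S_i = 2*3^i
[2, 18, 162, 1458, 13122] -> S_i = 2*9^i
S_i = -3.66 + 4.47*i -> [-3.66, 0.81, 5.28, 9.75, 14.22]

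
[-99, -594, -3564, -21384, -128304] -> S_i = -99*6^i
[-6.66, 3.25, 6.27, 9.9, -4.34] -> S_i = Random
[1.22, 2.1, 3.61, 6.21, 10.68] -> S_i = 1.22*1.72^i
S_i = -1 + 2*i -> [-1, 1, 3, 5, 7]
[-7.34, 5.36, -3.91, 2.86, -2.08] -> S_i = -7.34*(-0.73)^i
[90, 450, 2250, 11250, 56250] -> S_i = 90*5^i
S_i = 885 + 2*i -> [885, 887, 889, 891, 893]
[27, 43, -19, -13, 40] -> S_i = Random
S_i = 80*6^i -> [80, 480, 2880, 17280, 103680]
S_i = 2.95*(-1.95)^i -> [2.95, -5.75, 11.22, -21.87, 42.65]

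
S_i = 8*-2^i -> [8, -16, 32, -64, 128]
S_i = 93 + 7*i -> [93, 100, 107, 114, 121]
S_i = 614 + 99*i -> [614, 713, 812, 911, 1010]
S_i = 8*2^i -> [8, 16, 32, 64, 128]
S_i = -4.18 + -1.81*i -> [-4.18, -5.99, -7.8, -9.61, -11.42]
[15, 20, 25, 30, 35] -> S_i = 15 + 5*i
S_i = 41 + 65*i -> [41, 106, 171, 236, 301]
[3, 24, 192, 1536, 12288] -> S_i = 3*8^i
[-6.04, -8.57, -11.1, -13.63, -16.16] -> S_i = -6.04 + -2.53*i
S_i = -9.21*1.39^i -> [-9.21, -12.8, -17.79, -24.73, -34.38]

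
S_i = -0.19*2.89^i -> [-0.19, -0.55, -1.59, -4.59, -13.25]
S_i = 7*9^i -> [7, 63, 567, 5103, 45927]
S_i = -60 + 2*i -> [-60, -58, -56, -54, -52]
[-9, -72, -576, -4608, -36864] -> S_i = -9*8^i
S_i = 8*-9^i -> [8, -72, 648, -5832, 52488]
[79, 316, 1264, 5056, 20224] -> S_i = 79*4^i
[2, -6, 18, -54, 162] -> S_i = 2*-3^i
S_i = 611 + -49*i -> [611, 562, 513, 464, 415]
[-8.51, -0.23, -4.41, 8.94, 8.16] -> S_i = Random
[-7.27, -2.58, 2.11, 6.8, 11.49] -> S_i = -7.27 + 4.69*i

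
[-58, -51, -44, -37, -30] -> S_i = -58 + 7*i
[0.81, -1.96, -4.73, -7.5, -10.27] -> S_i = 0.81 + -2.77*i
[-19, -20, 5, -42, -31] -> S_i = Random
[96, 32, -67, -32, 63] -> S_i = Random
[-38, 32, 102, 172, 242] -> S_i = -38 + 70*i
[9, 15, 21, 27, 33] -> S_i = 9 + 6*i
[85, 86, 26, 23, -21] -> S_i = Random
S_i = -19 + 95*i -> [-19, 76, 171, 266, 361]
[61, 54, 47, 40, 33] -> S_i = 61 + -7*i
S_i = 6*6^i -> [6, 36, 216, 1296, 7776]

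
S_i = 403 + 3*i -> [403, 406, 409, 412, 415]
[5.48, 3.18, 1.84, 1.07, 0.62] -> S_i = 5.48*0.58^i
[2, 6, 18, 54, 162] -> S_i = 2*3^i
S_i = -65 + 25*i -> [-65, -40, -15, 10, 35]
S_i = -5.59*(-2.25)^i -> [-5.59, 12.58, -28.3, 63.67, -143.27]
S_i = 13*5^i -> [13, 65, 325, 1625, 8125]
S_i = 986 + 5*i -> [986, 991, 996, 1001, 1006]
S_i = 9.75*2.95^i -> [9.75, 28.76, 84.85, 250.31, 738.4]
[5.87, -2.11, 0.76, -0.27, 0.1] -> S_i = 5.87*(-0.36)^i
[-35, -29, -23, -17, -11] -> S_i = -35 + 6*i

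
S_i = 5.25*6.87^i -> [5.25, 36.07, 247.78, 1702.27, 11694.62]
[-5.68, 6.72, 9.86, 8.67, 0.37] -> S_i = Random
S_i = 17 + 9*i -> [17, 26, 35, 44, 53]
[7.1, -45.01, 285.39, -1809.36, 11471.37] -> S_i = 7.10*(-6.34)^i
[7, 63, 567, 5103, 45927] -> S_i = 7*9^i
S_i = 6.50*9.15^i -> [6.5, 59.48, 544.2, 4979.4, 45561.47]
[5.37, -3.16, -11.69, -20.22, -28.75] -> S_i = 5.37 + -8.53*i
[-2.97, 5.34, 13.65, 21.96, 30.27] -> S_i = -2.97 + 8.31*i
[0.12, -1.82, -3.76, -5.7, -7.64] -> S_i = 0.12 + -1.94*i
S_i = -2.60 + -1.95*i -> [-2.6, -4.55, -6.5, -8.45, -10.4]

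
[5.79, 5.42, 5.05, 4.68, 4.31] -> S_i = 5.79 + -0.37*i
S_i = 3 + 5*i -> [3, 8, 13, 18, 23]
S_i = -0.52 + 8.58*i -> [-0.52, 8.06, 16.64, 25.22, 33.8]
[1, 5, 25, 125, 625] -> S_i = 1*5^i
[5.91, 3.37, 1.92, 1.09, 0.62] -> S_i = 5.91*0.57^i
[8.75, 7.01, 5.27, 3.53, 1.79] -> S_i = 8.75 + -1.74*i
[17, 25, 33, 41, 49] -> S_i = 17 + 8*i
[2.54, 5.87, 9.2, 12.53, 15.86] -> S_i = 2.54 + 3.33*i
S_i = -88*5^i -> [-88, -440, -2200, -11000, -55000]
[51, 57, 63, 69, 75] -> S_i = 51 + 6*i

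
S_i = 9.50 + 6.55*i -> [9.5, 16.05, 22.6, 29.15, 35.7]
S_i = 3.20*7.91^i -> [3.2, 25.31, 200.22, 1583.72, 12527.25]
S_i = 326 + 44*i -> [326, 370, 414, 458, 502]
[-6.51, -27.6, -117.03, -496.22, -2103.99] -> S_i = -6.51*4.24^i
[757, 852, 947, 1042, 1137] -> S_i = 757 + 95*i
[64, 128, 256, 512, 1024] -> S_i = 64*2^i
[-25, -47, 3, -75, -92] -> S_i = Random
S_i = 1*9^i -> [1, 9, 81, 729, 6561]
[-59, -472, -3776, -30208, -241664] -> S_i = -59*8^i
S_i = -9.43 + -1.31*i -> [-9.43, -10.74, -12.05, -13.36, -14.67]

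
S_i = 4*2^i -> [4, 8, 16, 32, 64]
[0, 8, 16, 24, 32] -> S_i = 0 + 8*i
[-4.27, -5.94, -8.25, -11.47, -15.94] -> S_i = -4.27*1.39^i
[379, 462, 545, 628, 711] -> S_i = 379 + 83*i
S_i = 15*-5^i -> [15, -75, 375, -1875, 9375]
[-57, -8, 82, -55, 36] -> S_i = Random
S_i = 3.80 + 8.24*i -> [3.8, 12.04, 20.28, 28.52, 36.76]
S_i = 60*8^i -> [60, 480, 3840, 30720, 245760]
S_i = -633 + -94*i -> [-633, -727, -821, -915, -1009]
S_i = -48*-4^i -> [-48, 192, -768, 3072, -12288]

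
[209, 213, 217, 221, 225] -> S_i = 209 + 4*i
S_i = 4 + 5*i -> [4, 9, 14, 19, 24]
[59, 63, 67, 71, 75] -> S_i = 59 + 4*i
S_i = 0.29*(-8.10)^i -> [0.29, -2.35, 19.03, -154.12, 1248.35]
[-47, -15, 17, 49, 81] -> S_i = -47 + 32*i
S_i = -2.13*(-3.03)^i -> [-2.13, 6.45, -19.56, 59.25, -179.54]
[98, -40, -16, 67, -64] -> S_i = Random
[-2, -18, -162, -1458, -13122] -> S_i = -2*9^i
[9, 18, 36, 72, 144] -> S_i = 9*2^i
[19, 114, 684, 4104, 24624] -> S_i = 19*6^i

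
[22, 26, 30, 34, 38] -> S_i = 22 + 4*i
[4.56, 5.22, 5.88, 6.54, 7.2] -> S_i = 4.56 + 0.66*i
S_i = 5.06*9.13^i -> [5.06, 46.2, 421.79, 3850.91, 35158.77]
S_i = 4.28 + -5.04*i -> [4.28, -0.76, -5.8, -10.84, -15.88]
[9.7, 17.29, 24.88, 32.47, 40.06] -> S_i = 9.70 + 7.59*i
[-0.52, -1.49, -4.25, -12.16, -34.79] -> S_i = -0.52*2.86^i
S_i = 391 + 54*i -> [391, 445, 499, 553, 607]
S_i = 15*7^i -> [15, 105, 735, 5145, 36015]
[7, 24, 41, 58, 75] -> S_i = 7 + 17*i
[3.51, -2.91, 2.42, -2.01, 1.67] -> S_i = 3.51*(-0.83)^i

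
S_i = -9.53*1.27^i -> [-9.53, -12.1, -15.37, -19.52, -24.79]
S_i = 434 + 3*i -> [434, 437, 440, 443, 446]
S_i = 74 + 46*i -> [74, 120, 166, 212, 258]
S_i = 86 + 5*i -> [86, 91, 96, 101, 106]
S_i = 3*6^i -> [3, 18, 108, 648, 3888]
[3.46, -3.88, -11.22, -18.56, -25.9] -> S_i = 3.46 + -7.34*i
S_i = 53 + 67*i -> [53, 120, 187, 254, 321]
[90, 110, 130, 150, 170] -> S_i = 90 + 20*i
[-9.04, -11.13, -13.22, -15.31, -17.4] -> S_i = -9.04 + -2.09*i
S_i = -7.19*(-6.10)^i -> [-7.19, 43.86, -267.54, 1631.99, -9955.16]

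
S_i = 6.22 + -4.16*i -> [6.22, 2.06, -2.1, -6.26, -10.42]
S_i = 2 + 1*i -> [2, 3, 4, 5, 6]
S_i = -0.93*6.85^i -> [-0.93, -6.37, -43.64, -298.92, -2047.6]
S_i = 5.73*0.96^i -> [5.73, 5.5, 5.28, 5.07, 4.87]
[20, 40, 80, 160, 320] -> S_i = 20*2^i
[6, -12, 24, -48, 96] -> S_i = 6*-2^i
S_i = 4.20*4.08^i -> [4.2, 17.14, 69.91, 285.25, 1163.83]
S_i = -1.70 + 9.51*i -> [-1.7, 7.81, 17.32, 26.83, 36.34]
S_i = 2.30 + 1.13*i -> [2.3, 3.43, 4.56, 5.69, 6.82]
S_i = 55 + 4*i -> [55, 59, 63, 67, 71]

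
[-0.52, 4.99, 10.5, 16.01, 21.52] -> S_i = -0.52 + 5.51*i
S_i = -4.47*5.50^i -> [-4.47, -24.58, -135.22, -743.7, -4090.33]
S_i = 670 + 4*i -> [670, 674, 678, 682, 686]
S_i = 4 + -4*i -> [4, 0, -4, -8, -12]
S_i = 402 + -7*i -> [402, 395, 388, 381, 374]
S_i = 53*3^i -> [53, 159, 477, 1431, 4293]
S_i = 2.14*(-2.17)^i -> [2.14, -4.64, 10.08, -21.87, 47.45]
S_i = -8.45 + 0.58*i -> [-8.45, -7.87, -7.29, -6.71, -6.13]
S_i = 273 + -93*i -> [273, 180, 87, -6, -99]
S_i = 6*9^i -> [6, 54, 486, 4374, 39366]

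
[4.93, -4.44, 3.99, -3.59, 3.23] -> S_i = 4.93*(-0.90)^i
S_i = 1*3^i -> [1, 3, 9, 27, 81]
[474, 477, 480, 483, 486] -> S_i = 474 + 3*i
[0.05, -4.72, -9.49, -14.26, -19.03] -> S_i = 0.05 + -4.77*i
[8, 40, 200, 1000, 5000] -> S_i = 8*5^i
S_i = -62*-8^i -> [-62, 496, -3968, 31744, -253952]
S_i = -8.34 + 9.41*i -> [-8.34, 1.07, 10.48, 19.89, 29.3]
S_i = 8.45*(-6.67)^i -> [8.45, -56.36, 375.93, -2507.46, 16724.77]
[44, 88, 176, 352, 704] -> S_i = 44*2^i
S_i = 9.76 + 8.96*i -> [9.76, 18.72, 27.68, 36.64, 45.6]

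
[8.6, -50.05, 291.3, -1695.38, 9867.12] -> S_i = 8.60*(-5.82)^i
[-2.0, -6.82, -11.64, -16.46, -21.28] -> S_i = -2.00 + -4.82*i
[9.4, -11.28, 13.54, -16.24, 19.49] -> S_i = 9.40*(-1.20)^i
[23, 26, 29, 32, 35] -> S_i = 23 + 3*i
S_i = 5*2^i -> [5, 10, 20, 40, 80]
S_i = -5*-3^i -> [-5, 15, -45, 135, -405]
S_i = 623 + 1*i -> [623, 624, 625, 626, 627]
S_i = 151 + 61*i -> [151, 212, 273, 334, 395]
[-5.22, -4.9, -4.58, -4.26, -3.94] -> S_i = -5.22 + 0.32*i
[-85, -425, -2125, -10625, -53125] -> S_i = -85*5^i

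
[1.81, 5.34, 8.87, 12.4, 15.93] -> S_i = 1.81 + 3.53*i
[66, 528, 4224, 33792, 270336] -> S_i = 66*8^i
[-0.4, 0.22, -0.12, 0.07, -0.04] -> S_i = -0.40*(-0.55)^i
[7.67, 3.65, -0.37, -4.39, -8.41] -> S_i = 7.67 + -4.02*i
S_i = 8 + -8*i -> [8, 0, -8, -16, -24]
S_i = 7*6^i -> [7, 42, 252, 1512, 9072]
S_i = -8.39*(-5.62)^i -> [-8.39, 47.15, -264.99, 1489.26, -8369.65]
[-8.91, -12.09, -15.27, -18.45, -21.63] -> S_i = -8.91 + -3.18*i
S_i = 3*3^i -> [3, 9, 27, 81, 243]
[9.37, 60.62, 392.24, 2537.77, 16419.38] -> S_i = 9.37*6.47^i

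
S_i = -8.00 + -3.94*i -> [-8.0, -11.94, -15.88, -19.82, -23.76]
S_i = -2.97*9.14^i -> [-2.97, -27.15, -248.11, -2267.75, -20727.23]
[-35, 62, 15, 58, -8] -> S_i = Random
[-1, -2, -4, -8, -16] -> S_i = -1*2^i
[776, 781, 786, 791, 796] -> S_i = 776 + 5*i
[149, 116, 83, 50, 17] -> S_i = 149 + -33*i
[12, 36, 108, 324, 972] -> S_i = 12*3^i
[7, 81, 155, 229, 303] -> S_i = 7 + 74*i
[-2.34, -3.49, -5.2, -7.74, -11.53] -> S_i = -2.34*1.49^i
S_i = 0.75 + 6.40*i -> [0.75, 7.15, 13.55, 19.95, 26.35]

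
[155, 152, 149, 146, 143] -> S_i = 155 + -3*i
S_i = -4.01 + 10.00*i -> [-4.01, 5.99, 15.99, 25.99, 35.99]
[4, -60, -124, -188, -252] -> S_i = 4 + -64*i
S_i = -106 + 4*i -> [-106, -102, -98, -94, -90]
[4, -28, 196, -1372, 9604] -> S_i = 4*-7^i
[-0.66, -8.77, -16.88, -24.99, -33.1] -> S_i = -0.66 + -8.11*i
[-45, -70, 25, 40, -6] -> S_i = Random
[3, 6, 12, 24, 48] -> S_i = 3*2^i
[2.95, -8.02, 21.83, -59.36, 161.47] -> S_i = 2.95*(-2.72)^i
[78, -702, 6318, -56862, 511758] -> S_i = 78*-9^i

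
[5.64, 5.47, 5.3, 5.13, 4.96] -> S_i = 5.64 + -0.17*i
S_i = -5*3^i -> [-5, -15, -45, -135, -405]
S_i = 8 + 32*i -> [8, 40, 72, 104, 136]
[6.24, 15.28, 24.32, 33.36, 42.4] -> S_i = 6.24 + 9.04*i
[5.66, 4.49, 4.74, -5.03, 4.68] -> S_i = Random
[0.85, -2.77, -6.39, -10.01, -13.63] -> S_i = 0.85 + -3.62*i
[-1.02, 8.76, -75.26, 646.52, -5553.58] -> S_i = -1.02*(-8.59)^i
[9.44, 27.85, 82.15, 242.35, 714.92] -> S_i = 9.44*2.95^i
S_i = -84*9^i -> [-84, -756, -6804, -61236, -551124]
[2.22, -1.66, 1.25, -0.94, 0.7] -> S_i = 2.22*(-0.75)^i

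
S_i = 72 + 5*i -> [72, 77, 82, 87, 92]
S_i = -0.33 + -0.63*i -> [-0.33, -0.96, -1.59, -2.22, -2.85]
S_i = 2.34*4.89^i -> [2.34, 11.44, 55.95, 273.62, 1337.99]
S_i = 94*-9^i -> [94, -846, 7614, -68526, 616734]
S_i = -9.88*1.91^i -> [-9.88, -18.87, -36.04, -68.84, -131.49]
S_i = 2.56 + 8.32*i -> [2.56, 10.88, 19.2, 27.52, 35.84]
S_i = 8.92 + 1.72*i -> [8.92, 10.64, 12.36, 14.08, 15.8]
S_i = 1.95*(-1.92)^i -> [1.95, -3.74, 7.19, -13.8, 26.5]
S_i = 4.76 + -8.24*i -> [4.76, -3.48, -11.72, -19.96, -28.2]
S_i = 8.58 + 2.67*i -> [8.58, 11.25, 13.92, 16.59, 19.26]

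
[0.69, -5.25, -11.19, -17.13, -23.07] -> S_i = 0.69 + -5.94*i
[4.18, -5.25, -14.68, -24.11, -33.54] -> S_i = 4.18 + -9.43*i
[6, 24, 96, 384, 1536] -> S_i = 6*4^i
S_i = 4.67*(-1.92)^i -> [4.67, -8.97, 17.22, -33.05, 63.46]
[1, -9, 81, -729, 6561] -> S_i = 1*-9^i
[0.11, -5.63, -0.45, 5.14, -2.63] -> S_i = Random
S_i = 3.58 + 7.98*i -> [3.58, 11.56, 19.54, 27.52, 35.5]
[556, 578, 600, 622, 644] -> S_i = 556 + 22*i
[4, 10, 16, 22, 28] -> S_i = 4 + 6*i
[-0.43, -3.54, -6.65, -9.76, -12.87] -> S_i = -0.43 + -3.11*i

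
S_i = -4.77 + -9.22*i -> [-4.77, -13.99, -23.21, -32.43, -41.65]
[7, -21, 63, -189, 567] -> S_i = 7*-3^i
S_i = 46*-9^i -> [46, -414, 3726, -33534, 301806]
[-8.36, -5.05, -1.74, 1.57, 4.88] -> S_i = -8.36 + 3.31*i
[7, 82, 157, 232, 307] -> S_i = 7 + 75*i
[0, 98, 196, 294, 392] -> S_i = 0 + 98*i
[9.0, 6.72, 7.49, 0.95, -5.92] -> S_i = Random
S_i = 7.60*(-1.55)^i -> [7.6, -11.78, 18.26, -28.3, 43.87]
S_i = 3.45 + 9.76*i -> [3.45, 13.21, 22.97, 32.73, 42.49]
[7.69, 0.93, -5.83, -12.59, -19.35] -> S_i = 7.69 + -6.76*i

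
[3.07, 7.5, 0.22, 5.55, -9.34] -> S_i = Random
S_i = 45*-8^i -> [45, -360, 2880, -23040, 184320]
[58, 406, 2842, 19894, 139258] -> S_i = 58*7^i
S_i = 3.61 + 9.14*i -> [3.61, 12.75, 21.89, 31.03, 40.17]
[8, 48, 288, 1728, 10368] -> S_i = 8*6^i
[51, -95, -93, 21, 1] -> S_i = Random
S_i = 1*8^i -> [1, 8, 64, 512, 4096]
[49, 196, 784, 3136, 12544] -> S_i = 49*4^i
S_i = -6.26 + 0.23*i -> [-6.26, -6.03, -5.8, -5.57, -5.34]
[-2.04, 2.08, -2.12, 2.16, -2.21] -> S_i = -2.04*(-1.02)^i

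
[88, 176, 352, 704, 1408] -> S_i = 88*2^i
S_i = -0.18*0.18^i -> [-0.18, -0.03, -0.01, -0.0, -0.0]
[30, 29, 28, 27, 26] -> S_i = 30 + -1*i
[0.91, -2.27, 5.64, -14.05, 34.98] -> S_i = 0.91*(-2.49)^i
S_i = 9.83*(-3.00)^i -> [9.83, -29.49, 88.47, -265.41, 796.23]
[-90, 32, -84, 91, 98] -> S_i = Random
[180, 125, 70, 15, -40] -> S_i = 180 + -55*i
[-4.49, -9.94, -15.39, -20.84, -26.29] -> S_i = -4.49 + -5.45*i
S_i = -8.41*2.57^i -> [-8.41, -21.61, -55.55, -142.76, -366.88]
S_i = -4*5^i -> [-4, -20, -100, -500, -2500]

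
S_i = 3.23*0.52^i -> [3.23, 1.68, 0.87, 0.45, 0.24]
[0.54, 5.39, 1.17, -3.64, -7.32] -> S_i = Random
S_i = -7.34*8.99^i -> [-7.34, -65.99, -593.22, -5333.04, -47944.06]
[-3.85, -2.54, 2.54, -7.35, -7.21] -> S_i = Random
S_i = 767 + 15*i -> [767, 782, 797, 812, 827]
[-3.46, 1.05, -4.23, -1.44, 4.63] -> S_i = Random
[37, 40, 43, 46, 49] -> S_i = 37 + 3*i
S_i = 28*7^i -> [28, 196, 1372, 9604, 67228]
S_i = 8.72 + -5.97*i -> [8.72, 2.75, -3.22, -9.19, -15.16]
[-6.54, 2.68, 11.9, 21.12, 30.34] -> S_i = -6.54 + 9.22*i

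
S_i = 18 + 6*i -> [18, 24, 30, 36, 42]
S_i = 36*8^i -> [36, 288, 2304, 18432, 147456]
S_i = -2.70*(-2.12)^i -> [-2.7, 5.72, -12.13, 25.73, -54.54]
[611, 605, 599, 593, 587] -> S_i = 611 + -6*i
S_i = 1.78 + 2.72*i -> [1.78, 4.5, 7.22, 9.94, 12.66]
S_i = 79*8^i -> [79, 632, 5056, 40448, 323584]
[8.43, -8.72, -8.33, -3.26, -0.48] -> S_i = Random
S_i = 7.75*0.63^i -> [7.75, 4.88, 3.08, 1.94, 1.22]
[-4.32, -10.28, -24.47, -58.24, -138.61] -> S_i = -4.32*2.38^i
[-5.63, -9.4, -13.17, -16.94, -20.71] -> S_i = -5.63 + -3.77*i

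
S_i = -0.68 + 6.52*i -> [-0.68, 5.84, 12.36, 18.88, 25.4]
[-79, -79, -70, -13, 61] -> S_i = Random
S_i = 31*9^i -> [31, 279, 2511, 22599, 203391]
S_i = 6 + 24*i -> [6, 30, 54, 78, 102]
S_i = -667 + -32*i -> [-667, -699, -731, -763, -795]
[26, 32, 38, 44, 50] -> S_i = 26 + 6*i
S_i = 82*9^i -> [82, 738, 6642, 59778, 538002]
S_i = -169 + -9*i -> [-169, -178, -187, -196, -205]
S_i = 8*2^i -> [8, 16, 32, 64, 128]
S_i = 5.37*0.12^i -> [5.37, 0.64, 0.08, 0.01, 0.0]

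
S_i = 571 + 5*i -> [571, 576, 581, 586, 591]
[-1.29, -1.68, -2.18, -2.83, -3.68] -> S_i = -1.29*1.30^i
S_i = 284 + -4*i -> [284, 280, 276, 272, 268]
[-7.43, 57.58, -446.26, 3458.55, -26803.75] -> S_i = -7.43*(-7.75)^i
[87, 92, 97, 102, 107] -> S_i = 87 + 5*i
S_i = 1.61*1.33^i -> [1.61, 2.14, 2.85, 3.79, 5.04]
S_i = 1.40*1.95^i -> [1.4, 2.73, 5.32, 10.38, 20.24]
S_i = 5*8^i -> [5, 40, 320, 2560, 20480]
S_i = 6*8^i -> [6, 48, 384, 3072, 24576]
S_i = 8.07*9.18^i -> [8.07, 74.08, 680.08, 6243.12, 57311.83]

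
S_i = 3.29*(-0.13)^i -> [3.29, -0.43, 0.06, -0.01, 0.0]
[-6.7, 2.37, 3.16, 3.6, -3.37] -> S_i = Random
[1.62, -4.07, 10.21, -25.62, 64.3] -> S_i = 1.62*(-2.51)^i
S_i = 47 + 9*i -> [47, 56, 65, 74, 83]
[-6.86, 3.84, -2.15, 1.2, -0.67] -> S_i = -6.86*(-0.56)^i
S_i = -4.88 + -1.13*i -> [-4.88, -6.01, -7.14, -8.27, -9.4]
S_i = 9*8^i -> [9, 72, 576, 4608, 36864]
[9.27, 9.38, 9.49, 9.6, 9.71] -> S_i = 9.27 + 0.11*i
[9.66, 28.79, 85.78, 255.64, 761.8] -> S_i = 9.66*2.98^i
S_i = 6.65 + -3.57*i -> [6.65, 3.08, -0.49, -4.06, -7.63]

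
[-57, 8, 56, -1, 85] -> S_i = Random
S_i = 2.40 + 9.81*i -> [2.4, 12.21, 22.02, 31.83, 41.64]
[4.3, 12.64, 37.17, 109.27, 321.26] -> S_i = 4.30*2.94^i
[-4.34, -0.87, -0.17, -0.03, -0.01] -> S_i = -4.34*0.20^i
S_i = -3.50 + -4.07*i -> [-3.5, -7.57, -11.64, -15.71, -19.78]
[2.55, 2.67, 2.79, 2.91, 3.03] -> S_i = 2.55 + 0.12*i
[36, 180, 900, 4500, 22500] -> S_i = 36*5^i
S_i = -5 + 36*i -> [-5, 31, 67, 103, 139]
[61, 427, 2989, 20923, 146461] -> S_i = 61*7^i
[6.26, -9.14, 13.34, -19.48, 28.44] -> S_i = 6.26*(-1.46)^i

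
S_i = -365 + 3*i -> [-365, -362, -359, -356, -353]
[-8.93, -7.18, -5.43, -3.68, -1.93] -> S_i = -8.93 + 1.75*i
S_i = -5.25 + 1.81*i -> [-5.25, -3.44, -1.63, 0.18, 1.99]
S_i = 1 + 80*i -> [1, 81, 161, 241, 321]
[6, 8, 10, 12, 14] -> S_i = 6 + 2*i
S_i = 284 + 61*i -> [284, 345, 406, 467, 528]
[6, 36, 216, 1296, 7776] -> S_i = 6*6^i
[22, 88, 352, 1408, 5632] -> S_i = 22*4^i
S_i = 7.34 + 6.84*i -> [7.34, 14.18, 21.02, 27.86, 34.7]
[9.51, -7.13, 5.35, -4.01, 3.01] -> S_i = 9.51*(-0.75)^i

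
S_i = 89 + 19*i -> [89, 108, 127, 146, 165]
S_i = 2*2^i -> [2, 4, 8, 16, 32]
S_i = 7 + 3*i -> [7, 10, 13, 16, 19]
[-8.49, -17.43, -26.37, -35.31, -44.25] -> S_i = -8.49 + -8.94*i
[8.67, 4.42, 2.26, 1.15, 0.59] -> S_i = 8.67*0.51^i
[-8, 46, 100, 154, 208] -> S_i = -8 + 54*i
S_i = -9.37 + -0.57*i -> [-9.37, -9.94, -10.51, -11.08, -11.65]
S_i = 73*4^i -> [73, 292, 1168, 4672, 18688]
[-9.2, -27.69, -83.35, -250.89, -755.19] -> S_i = -9.20*3.01^i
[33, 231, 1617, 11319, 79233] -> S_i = 33*7^i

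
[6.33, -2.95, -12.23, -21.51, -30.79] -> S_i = 6.33 + -9.28*i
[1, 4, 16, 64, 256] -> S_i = 1*4^i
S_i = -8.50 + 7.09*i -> [-8.5, -1.41, 5.68, 12.77, 19.86]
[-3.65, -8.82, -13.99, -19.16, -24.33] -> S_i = -3.65 + -5.17*i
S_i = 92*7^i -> [92, 644, 4508, 31556, 220892]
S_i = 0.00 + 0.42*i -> [0.0, 0.42, 0.84, 1.26, 1.68]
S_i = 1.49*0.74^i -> [1.49, 1.1, 0.82, 0.6, 0.45]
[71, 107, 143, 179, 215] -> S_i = 71 + 36*i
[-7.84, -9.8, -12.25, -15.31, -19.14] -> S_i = -7.84*1.25^i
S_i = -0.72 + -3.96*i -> [-0.72, -4.68, -8.64, -12.6, -16.56]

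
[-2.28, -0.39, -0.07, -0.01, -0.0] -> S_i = -2.28*0.17^i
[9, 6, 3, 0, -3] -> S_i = 9 + -3*i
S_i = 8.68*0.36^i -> [8.68, 3.12, 1.12, 0.4, 0.15]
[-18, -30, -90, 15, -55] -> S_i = Random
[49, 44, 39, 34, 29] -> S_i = 49 + -5*i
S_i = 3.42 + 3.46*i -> [3.42, 6.88, 10.34, 13.8, 17.26]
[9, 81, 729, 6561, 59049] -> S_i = 9*9^i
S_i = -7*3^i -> [-7, -21, -63, -189, -567]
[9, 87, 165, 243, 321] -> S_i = 9 + 78*i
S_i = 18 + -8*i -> [18, 10, 2, -6, -14]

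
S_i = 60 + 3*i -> [60, 63, 66, 69, 72]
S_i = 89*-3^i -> [89, -267, 801, -2403, 7209]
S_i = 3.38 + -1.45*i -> [3.38, 1.93, 0.48, -0.97, -2.42]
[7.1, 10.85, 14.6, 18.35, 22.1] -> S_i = 7.10 + 3.75*i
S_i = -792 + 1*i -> [-792, -791, -790, -789, -788]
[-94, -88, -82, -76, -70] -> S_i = -94 + 6*i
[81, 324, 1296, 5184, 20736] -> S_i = 81*4^i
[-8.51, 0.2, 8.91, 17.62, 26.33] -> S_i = -8.51 + 8.71*i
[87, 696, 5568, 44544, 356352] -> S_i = 87*8^i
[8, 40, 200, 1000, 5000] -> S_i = 8*5^i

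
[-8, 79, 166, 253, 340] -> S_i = -8 + 87*i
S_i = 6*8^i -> [6, 48, 384, 3072, 24576]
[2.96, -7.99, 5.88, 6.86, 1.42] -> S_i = Random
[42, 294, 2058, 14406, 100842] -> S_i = 42*7^i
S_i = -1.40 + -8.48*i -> [-1.4, -9.88, -18.36, -26.84, -35.32]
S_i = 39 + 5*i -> [39, 44, 49, 54, 59]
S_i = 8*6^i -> [8, 48, 288, 1728, 10368]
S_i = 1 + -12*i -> [1, -11, -23, -35, -47]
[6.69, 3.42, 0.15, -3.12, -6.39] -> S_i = 6.69 + -3.27*i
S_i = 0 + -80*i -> [0, -80, -160, -240, -320]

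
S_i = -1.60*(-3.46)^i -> [-1.6, 5.54, -19.15, 66.27, -229.31]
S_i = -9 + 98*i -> [-9, 89, 187, 285, 383]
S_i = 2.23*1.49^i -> [2.23, 3.32, 4.95, 7.38, 10.99]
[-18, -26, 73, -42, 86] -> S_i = Random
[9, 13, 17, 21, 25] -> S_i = 9 + 4*i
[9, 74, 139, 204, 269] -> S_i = 9 + 65*i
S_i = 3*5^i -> [3, 15, 75, 375, 1875]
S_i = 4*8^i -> [4, 32, 256, 2048, 16384]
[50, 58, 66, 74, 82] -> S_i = 50 + 8*i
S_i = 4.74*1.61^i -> [4.74, 7.63, 12.29, 19.78, 31.85]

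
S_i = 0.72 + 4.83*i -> [0.72, 5.55, 10.38, 15.21, 20.04]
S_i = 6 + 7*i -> [6, 13, 20, 27, 34]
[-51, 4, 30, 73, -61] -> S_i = Random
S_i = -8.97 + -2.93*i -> [-8.97, -11.9, -14.83, -17.76, -20.69]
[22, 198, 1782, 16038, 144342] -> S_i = 22*9^i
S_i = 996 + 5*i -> [996, 1001, 1006, 1011, 1016]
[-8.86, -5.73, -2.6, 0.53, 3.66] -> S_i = -8.86 + 3.13*i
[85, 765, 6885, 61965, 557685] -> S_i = 85*9^i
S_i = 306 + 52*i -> [306, 358, 410, 462, 514]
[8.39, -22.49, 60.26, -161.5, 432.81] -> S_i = 8.39*(-2.68)^i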